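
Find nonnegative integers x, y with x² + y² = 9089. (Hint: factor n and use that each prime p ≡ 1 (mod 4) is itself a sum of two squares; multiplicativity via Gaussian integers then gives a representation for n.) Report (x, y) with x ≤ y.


Step 1: Factor n = 9089 = 61 · 149.
Step 2: Check the mod-4 condition on each prime factor: 61 ≡ 1 (mod 4), exponent 1; 149 ≡ 1 (mod 4), exponent 1.
All primes ≡ 3 (mod 4) appear to even exponent (or don't appear), so by the two-squares theorem n IS expressible as a sum of two squares.
Step 3: Build a representation. Here n = 61 · 149 is a product of primes ≡ 1 (mod 4). Each prime p ≡ 1 (mod 4) is itself a sum of two squares; find a² by testing p − a² for a perfect square:
  61: 61 − 1² = 60, 61 − 2² = 57, 61 − 3² = 52, 61 − 4² = 45, 61 − 5² = 36 = 6² ⇒ 61 = 5² + 6².
  149: 149 − 1² = 148, 149 − 2² = 145, 149 − 3² = 140, 149 − 4² = 133, 149 − 5² = 124, 149 − 6² = 113, 149 − 7² = 100 = 10² ⇒ 149 = 7² + 10².
  Combine using the Brahmagupta–Fibonacci identity (a² + b²)(c² + d²) = (ac − bd)² + (ad + bc)² = (ac + bd)² + (ad − bc)²:
  61 · 149 = 9089: from (5² + 6²)(7² + 10²), take (5·7 − 6·10, 5·10 + 6·7) = (35 − 60, 50 + 42) = (-25, 92); dropping signs (only squares matter) gives (25, 92); check 25² + 92² = 625 + 8464 = 9089 ✓.
Step 4: Order so x ≤ y and verify: 25² + 92² = 625 + 8464 = 9089 = n. ✓

n = 9089 = 25² + 92² (one valid representation with x ≤ y).


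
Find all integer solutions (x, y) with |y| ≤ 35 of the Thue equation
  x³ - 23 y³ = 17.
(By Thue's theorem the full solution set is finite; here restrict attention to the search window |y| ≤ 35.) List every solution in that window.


The equation is x³ - 23y³ = 17. For fixed y, x³ = 23·y³ + 17, so a solution requires the RHS to be a perfect cube.
Strategy: iterate y from -35 to 35, compute RHS = 23·y³ + 17, and check whether it is a (positive or negative) perfect cube.
Check small values of y:
  y = 0: RHS = 17 is not a perfect cube.
  y = 1: RHS = 40 is not a perfect cube.
  y = -1: RHS = -6 is not a perfect cube.
  y = 2: RHS = 201 is not a perfect cube.
  y = -2: RHS = -167 is not a perfect cube.
  y = 3: RHS = 638 is not a perfect cube.
  y = -3: RHS = -604 is not a perfect cube.
Continuing the search up to |y| = 35 finds no solutions either.
No (x, y) in the scanned range satisfies the equation.

No integer solutions with |y| ≤ 35.


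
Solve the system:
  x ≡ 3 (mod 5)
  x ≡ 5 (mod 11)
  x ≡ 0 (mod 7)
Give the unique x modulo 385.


Moduli 5, 11, 7 are pairwise coprime; by CRT there is a unique solution modulo M = 5 · 11 · 7 = 385.
Solve pairwise, accumulating the modulus:
  Start with x ≡ 3 (mod 5).
  Combine with x ≡ 5 (mod 11): since gcd(5, 11) = 1, we get a unique residue mod 55.
    Write x = 3 + 5·t and substitute into x ≡ 5 (mod 11): 5·t ≡ 5 − 3 = 2 (mod 11).
    The inverse of 5 mod 11 is 9 (since 5·9 = 45 = 4·11 + 1), so t ≡ 9·2 = 18 ≡ 7 (mod 11).
    Then x = 3 + 5·7 = 38, valid modulo lcm(5, 11) = 55: x ≡ 38 (mod 55).
  Combine with x ≡ 0 (mod 7): since gcd(55, 7) = 1, we get a unique residue mod 385.
    Write x = 38 + 55·t and substitute into x ≡ 0 (mod 7): 55·t ≡ 0 − 38 = -38 (mod 7).
    Reduce coefficients mod 7: 6·t ≡ 4 (mod 7).
    The inverse of 6 mod 7 is 6 (since 6·6 = 36 = 5·7 + 1), so t ≡ 6·4 = 24 ≡ 3 (mod 7).
    Then x = 38 + 55·3 = 203, valid modulo lcm(55, 7) = 385: x ≡ 203 (mod 385).
Verify: 203 mod 5 = 3 ✓, 203 mod 11 = 5 ✓, 203 mod 7 = 0 ✓.

x ≡ 203 (mod 385).


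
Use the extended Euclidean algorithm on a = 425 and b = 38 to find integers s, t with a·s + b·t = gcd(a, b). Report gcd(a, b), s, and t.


Euclidean algorithm on (425, 38) — divide until remainder is 0:
  425 = 11 · 38 + 7
  38 = 5 · 7 + 3
  7 = 2 · 3 + 1
  3 = 3 · 1 + 0
gcd(425, 38) = 1.
Track Bezout coefficients alongside the remainders: start with r₀ = 425 = a·1 + b·0 (s = 1, t = 0) and r₁ = 38 = a·0 + b·1 (s = 0, t = 1); each new remainder r_{k+1} = r_{k-1} − q_k·r_k inherits s_{k+1} = s_{k-1} − q_k·s_k, t_{k+1} = t_{k-1} − q_k·t_k, so r_k = a·s_k + b·t_k at every step:
  q = 11: r = 7, s = 1 − 11·0 = 1, t = 0 − 11·1 = -11  (check: 425·1 + 38·(-11) = 7)
  q = 5: r = 3, s = 0 − 5·1 = -5, t = 1 − 5·(-11) = 56  (check: 425·(-5) + 38·56 = 3)
  q = 2: r = 1, s = 1 − 2·(-5) = 11, t = -11 − 2·56 = -123  (check: 425·11 + 38·(-123) = 1)
The row with r = 1 (the gcd) gives the Bezout coefficients s = 11, t = -123.
Result: 425 · (11) + 38 · (-123) = 1.

gcd(425, 38) = 1; s = 11, t = -123 (check: 425·11 + 38·(-123) = 1).


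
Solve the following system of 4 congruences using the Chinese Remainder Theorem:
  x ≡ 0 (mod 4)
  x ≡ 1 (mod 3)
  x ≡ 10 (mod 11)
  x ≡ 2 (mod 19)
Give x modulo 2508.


Product of moduli M = 4 · 3 · 11 · 19 = 2508.
Merge one congruence at a time:
  Start: x ≡ 0 (mod 4).
  Combine with x ≡ 1 (mod 3); new modulus lcm = 12.
    Write x = 0 + 4·t and substitute into x ≡ 1 (mod 3): 4·t ≡ 1 − 0 = 1 (mod 3).
    Reduce coefficients mod 3: 1·t ≡ 1 (mod 3).
    So t ≡ 1 (mod 3).
    Then x = 0 + 4·1 = 4, valid modulo lcm(4, 3) = 12: x ≡ 4 (mod 12).
  Combine with x ≡ 10 (mod 11); new modulus lcm = 132.
    Write x = 4 + 12·t and substitute into x ≡ 10 (mod 11): 12·t ≡ 10 − 4 = 6 (mod 11).
    Reduce coefficients mod 11: 1·t ≡ 6 (mod 11).
    So t ≡ 6 (mod 11).
    Then x = 4 + 12·6 = 76, valid modulo lcm(12, 11) = 132: x ≡ 76 (mod 132).
  Combine with x ≡ 2 (mod 19); new modulus lcm = 2508.
    Write x = 76 + 132·t and substitute into x ≡ 2 (mod 19): 132·t ≡ 2 − 76 = -74 (mod 19).
    Reduce coefficients mod 19: 18·t ≡ 2 (mod 19).
    The inverse of 18 mod 19 is 18 (since 18·18 = 324 = 17·19 + 1), so t ≡ 18·2 = 36 ≡ 17 (mod 19).
    Then x = 76 + 132·17 = 2320, valid modulo lcm(132, 19) = 2508: x ≡ 2320 (mod 2508).
Verify against each original: 2320 mod 4 = 0, 2320 mod 3 = 1, 2320 mod 11 = 10, 2320 mod 19 = 2.

x ≡ 2320 (mod 2508).


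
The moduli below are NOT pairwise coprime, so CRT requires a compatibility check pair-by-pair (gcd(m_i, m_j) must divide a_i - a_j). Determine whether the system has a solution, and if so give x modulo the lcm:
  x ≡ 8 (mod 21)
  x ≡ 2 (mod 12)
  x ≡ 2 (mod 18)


Moduli 21, 12, 18 are not pairwise coprime, so CRT works modulo lcm(m_i) when all pairwise compatibility conditions hold.
Pairwise compatibility: gcd(m_i, m_j) must divide a_i - a_j for every pair.
Merge one congruence at a time:
  Start: x ≡ 8 (mod 21).
  Combine with x ≡ 2 (mod 12): gcd(21, 12) = 3; 2 - 8 = -6, which IS divisible by 3, so compatible.
    Write x = 8 + 21·t and substitute into x ≡ 2 (mod 12): 21·t ≡ 2 − 8 = -6 (mod 12).
    Divide the congruence (and modulus) by g = 3: 7·t ≡ -2 (mod 4).
    Reduce coefficients mod 4: 3·t ≡ 2 (mod 4).
    The inverse of 3 mod 4 is 3 (since 3·3 = 9 = 2·4 + 1), so t ≡ 3·2 = 6 ≡ 2 (mod 4).
    Then x = 8 + 21·2 = 50, valid modulo lcm(21, 12) = 84: x ≡ 50 (mod 84).
  Combine with x ≡ 2 (mod 18): gcd(84, 18) = 6; 2 - 50 = -48, which IS divisible by 6, so compatible.
    Write x = 50 + 84·t and substitute into x ≡ 2 (mod 18): 84·t ≡ 2 − 50 = -48 (mod 18).
    Divide the congruence (and modulus) by g = 6: 14·t ≡ -8 (mod 3).
    Reduce coefficients mod 3: 2·t ≡ 1 (mod 3).
    The inverse of 2 mod 3 is 2 (since 2·2 = 4 = 1·3 + 1), so t ≡ 2·1 = 2 ≡ 2 (mod 3).
    Then x = 50 + 84·2 = 218, valid modulo lcm(84, 18) = 252: x ≡ 218 (mod 252).
Verify: 218 mod 21 = 8, 218 mod 12 = 2, 218 mod 18 = 2.

x ≡ 218 (mod 252).


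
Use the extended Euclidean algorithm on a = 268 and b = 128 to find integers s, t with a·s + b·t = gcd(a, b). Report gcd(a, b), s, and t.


Euclidean algorithm on (268, 128) — divide until remainder is 0:
  268 = 2 · 128 + 12
  128 = 10 · 12 + 8
  12 = 1 · 8 + 4
  8 = 2 · 4 + 0
gcd(268, 128) = 4.
Track Bezout coefficients alongside the remainders: start with r₀ = 268 = a·1 + b·0 (s = 1, t = 0) and r₁ = 128 = a·0 + b·1 (s = 0, t = 1); each new remainder r_{k+1} = r_{k-1} − q_k·r_k inherits s_{k+1} = s_{k-1} − q_k·s_k, t_{k+1} = t_{k-1} − q_k·t_k, so r_k = a·s_k + b·t_k at every step:
  q = 2: r = 12, s = 1 − 2·0 = 1, t = 0 − 2·1 = -2  (check: 268·1 + 128·(-2) = 12)
  q = 10: r = 8, s = 0 − 10·1 = -10, t = 1 − 10·(-2) = 21  (check: 268·(-10) + 128·21 = 8)
  q = 1: r = 4, s = 1 − 1·(-10) = 11, t = -2 − 1·21 = -23  (check: 268·11 + 128·(-23) = 4)
The row with r = 4 (the gcd) gives the Bezout coefficients s = 11, t = -23.
Result: 268 · (11) + 128 · (-23) = 4.

gcd(268, 128) = 4; s = 11, t = -23 (check: 268·11 + 128·(-23) = 4).


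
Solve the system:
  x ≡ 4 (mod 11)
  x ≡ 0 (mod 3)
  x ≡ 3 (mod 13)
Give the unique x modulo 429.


Moduli 11, 3, 13 are pairwise coprime; by CRT there is a unique solution modulo M = 11 · 3 · 13 = 429.
Solve pairwise, accumulating the modulus:
  Start with x ≡ 4 (mod 11).
  Combine with x ≡ 0 (mod 3): since gcd(11, 3) = 1, we get a unique residue mod 33.
    Write x = 4 + 11·t and substitute into x ≡ 0 (mod 3): 11·t ≡ 0 − 4 = -4 (mod 3).
    Reduce coefficients mod 3: 2·t ≡ 2 (mod 3).
    The inverse of 2 mod 3 is 2 (since 2·2 = 4 = 1·3 + 1), so t ≡ 2·2 = 4 ≡ 1 (mod 3).
    Then x = 4 + 11·1 = 15, valid modulo lcm(11, 3) = 33: x ≡ 15 (mod 33).
  Combine with x ≡ 3 (mod 13): since gcd(33, 13) = 1, we get a unique residue mod 429.
    Write x = 15 + 33·t and substitute into x ≡ 3 (mod 13): 33·t ≡ 3 − 15 = -12 (mod 13).
    Reduce coefficients mod 13: 7·t ≡ 1 (mod 13).
    The inverse of 7 mod 13 is 2 (since 7·2 = 14 = 1·13 + 1), so t ≡ 2·1 = 2 ≡ 2 (mod 13).
    Then x = 15 + 33·2 = 81, valid modulo lcm(33, 13) = 429: x ≡ 81 (mod 429).
Verify: 81 mod 11 = 4 ✓, 81 mod 3 = 0 ✓, 81 mod 13 = 3 ✓.

x ≡ 81 (mod 429).


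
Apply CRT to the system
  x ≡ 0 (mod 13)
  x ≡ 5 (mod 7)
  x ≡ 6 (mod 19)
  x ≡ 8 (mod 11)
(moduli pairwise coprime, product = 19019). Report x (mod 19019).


Product of moduli M = 13 · 7 · 19 · 11 = 19019.
Merge one congruence at a time:
  Start: x ≡ 0 (mod 13).
  Combine with x ≡ 5 (mod 7); new modulus lcm = 91.
    Write x = 0 + 13·t and substitute into x ≡ 5 (mod 7): 13·t ≡ 5 − 0 = 5 (mod 7).
    Reduce coefficients mod 7: 6·t ≡ 5 (mod 7).
    The inverse of 6 mod 7 is 6 (since 6·6 = 36 = 5·7 + 1), so t ≡ 6·5 = 30 ≡ 2 (mod 7).
    Then x = 0 + 13·2 = 26, valid modulo lcm(13, 7) = 91: x ≡ 26 (mod 91).
  Combine with x ≡ 6 (mod 19); new modulus lcm = 1729.
    Write x = 26 + 91·t and substitute into x ≡ 6 (mod 19): 91·t ≡ 6 − 26 = -20 (mod 19).
    Reduce coefficients mod 19: 15·t ≡ 18 (mod 19).
    The inverse of 15 mod 19 is 14 (since 15·14 = 210 = 11·19 + 1), so t ≡ 14·18 = 252 ≡ 5 (mod 19).
    Then x = 26 + 91·5 = 481, valid modulo lcm(91, 19) = 1729: x ≡ 481 (mod 1729).
  Combine with x ≡ 8 (mod 11); new modulus lcm = 19019.
    Write x = 481 + 1729·t and substitute into x ≡ 8 (mod 11): 1729·t ≡ 8 − 481 = -473 (mod 11).
    Reduce coefficients mod 11: 2·t ≡ 0 (mod 11).
    The inverse of 2 mod 11 is 6 (since 2·6 = 12 = 1·11 + 1), so t ≡ 6·0 = 0 ≡ 0 (mod 11).
    Then x = 481 + 1729·0 = 481, valid modulo lcm(1729, 11) = 19019: x ≡ 481 (mod 19019).
Verify against each original: 481 mod 13 = 0, 481 mod 7 = 5, 481 mod 19 = 6, 481 mod 11 = 8.

x ≡ 481 (mod 19019).


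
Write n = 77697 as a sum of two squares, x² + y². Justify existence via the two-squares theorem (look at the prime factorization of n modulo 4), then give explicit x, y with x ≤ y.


Step 1: Factor n = 77697 = 3^2 · 89 · 97.
Step 2: Check the mod-4 condition on each prime factor: 3 ≡ 3 (mod 4), exponent 2 (must be even); 89 ≡ 1 (mod 4), exponent 1; 97 ≡ 1 (mod 4), exponent 1.
All primes ≡ 3 (mod 4) appear to even exponent (or don't appear), so by the two-squares theorem n IS expressible as a sum of two squares.
Step 3: Build a representation. Group n = k² · m with k = 3 and m = 89 · 97 = 8633 (a product of primes ≡ 1 (mod 4)); a representation of m scales to one of n via (k·x)² + (k·y)² = k²(x² + y²). Each prime p ≡ 1 (mod 4) is itself a sum of two squares; find a² by testing p − a² for a perfect square:
  89: 89 − 1² = 88, 89 − 2² = 85, 89 − 3² = 80, 89 − 4² = 73, 89 − 5² = 64 = 8² ⇒ 89 = 5² + 8².
  97: 97 − 1² = 96, 97 − 2² = 93, 97 − 3² = 88, 97 − 4² = 81 = 9² ⇒ 97 = 4² + 9².
  Combine using the Brahmagupta–Fibonacci identity (a² + b²)(c² + d²) = (ac − bd)² + (ad + bc)² = (ac + bd)² + (ad − bc)²:
  89 · 97 = 8633: from (5² + 8²)(4² + 9²), take (5·4 − 8·9, 5·9 + 8·4) = (20 − 72, 45 + 32) = (-52, 77); dropping signs (only squares matter) gives (52, 77); check 52² + 77² = 2704 + 5929 = 8633 ✓.
  Scale by k = 3: (3·52, 3·77) = (156, 231).
Step 4: Order so x ≤ y and verify: 156² + 231² = 24336 + 53361 = 77697 = n. ✓

n = 77697 = 156² + 231² (one valid representation with x ≤ y).


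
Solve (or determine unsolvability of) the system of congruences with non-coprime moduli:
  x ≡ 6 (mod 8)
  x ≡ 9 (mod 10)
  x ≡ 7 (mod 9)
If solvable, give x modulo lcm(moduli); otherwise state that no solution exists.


Moduli 8, 10, 9 are not pairwise coprime, so CRT works modulo lcm(m_i) when all pairwise compatibility conditions hold.
Pairwise compatibility: gcd(m_i, m_j) must divide a_i - a_j for every pair.
Merge one congruence at a time:
  Start: x ≡ 6 (mod 8).
  Combine with x ≡ 9 (mod 10): gcd(8, 10) = 2, and 9 - 6 = 3 is NOT divisible by 2.
    ⇒ system is inconsistent (no integer solution).

No solution (the system is inconsistent).


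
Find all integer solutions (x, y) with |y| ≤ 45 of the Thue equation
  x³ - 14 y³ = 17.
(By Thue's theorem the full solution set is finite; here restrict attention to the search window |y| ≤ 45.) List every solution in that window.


The equation is x³ - 14y³ = 17. For fixed y, x³ = 14·y³ + 17, so a solution requires the RHS to be a perfect cube.
Strategy: iterate y from -45 to 45, compute RHS = 14·y³ + 17, and check whether it is a (positive or negative) perfect cube.
Check small values of y:
  y = 0: RHS = 17 is not a perfect cube.
  y = 1: RHS = 31 is not a perfect cube.
  y = -1: RHS = 3 is not a perfect cube.
  y = 2: RHS = 129 is not a perfect cube.
  y = -2: RHS = -95 is not a perfect cube.
  y = 3: RHS = 395 is not a perfect cube.
  y = -3: RHS = -361 is not a perfect cube.
Continuing the search up to |y| = 45 finds no solutions either.
No (x, y) in the scanned range satisfies the equation.

No integer solutions with |y| ≤ 45.


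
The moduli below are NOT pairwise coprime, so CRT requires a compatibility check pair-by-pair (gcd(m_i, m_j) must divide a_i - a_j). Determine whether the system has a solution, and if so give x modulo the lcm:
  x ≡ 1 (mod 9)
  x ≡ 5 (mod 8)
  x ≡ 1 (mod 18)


Moduli 9, 8, 18 are not pairwise coprime, so CRT works modulo lcm(m_i) when all pairwise compatibility conditions hold.
Pairwise compatibility: gcd(m_i, m_j) must divide a_i - a_j for every pair.
Merge one congruence at a time:
  Start: x ≡ 1 (mod 9).
  Combine with x ≡ 5 (mod 8): gcd(9, 8) = 1; 5 - 1 = 4, which IS divisible by 1, so compatible.
    Write x = 1 + 9·t and substitute into x ≡ 5 (mod 8): 9·t ≡ 5 − 1 = 4 (mod 8).
    Reduce coefficients mod 8: 1·t ≡ 4 (mod 8).
    So t ≡ 4 (mod 8).
    Then x = 1 + 9·4 = 37, valid modulo lcm(9, 8) = 72: x ≡ 37 (mod 72).
  Combine with x ≡ 1 (mod 18): gcd(72, 18) = 18; 1 - 37 = -36, which IS divisible by 18, so compatible.
    Write x = 37 + 72·t and substitute into x ≡ 1 (mod 18): 72·t ≡ 1 − 37 = -36 (mod 18).
    Divide the congruence (and modulus) by g = 18: 4·t ≡ -2 (mod 1).
    Modulo 1 every t works; take t = 0.
    Then x = 37 + 72·0 = 37, valid modulo lcm(72, 18) = 72: x ≡ 37 (mod 72).
Verify: 37 mod 9 = 1, 37 mod 8 = 5, 37 mod 18 = 1.

x ≡ 37 (mod 72).


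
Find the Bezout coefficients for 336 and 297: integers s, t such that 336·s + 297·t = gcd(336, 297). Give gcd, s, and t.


Euclidean algorithm on (336, 297) — divide until remainder is 0:
  336 = 1 · 297 + 39
  297 = 7 · 39 + 24
  39 = 1 · 24 + 15
  24 = 1 · 15 + 9
  15 = 1 · 9 + 6
  9 = 1 · 6 + 3
  6 = 2 · 3 + 0
gcd(336, 297) = 3.
Track Bezout coefficients alongside the remainders: start with r₀ = 336 = a·1 + b·0 (s = 1, t = 0) and r₁ = 297 = a·0 + b·1 (s = 0, t = 1); each new remainder r_{k+1} = r_{k-1} − q_k·r_k inherits s_{k+1} = s_{k-1} − q_k·s_k, t_{k+1} = t_{k-1} − q_k·t_k, so r_k = a·s_k + b·t_k at every step:
  q = 1: r = 39, s = 1 − 1·0 = 1, t = 0 − 1·1 = -1  (check: 336·1 + 297·(-1) = 39)
  q = 7: r = 24, s = 0 − 7·1 = -7, t = 1 − 7·(-1) = 8  (check: 336·(-7) + 297·8 = 24)
  q = 1: r = 15, s = 1 − 1·(-7) = 8, t = -1 − 1·8 = -9  (check: 336·8 + 297·(-9) = 15)
  q = 1: r = 9, s = -7 − 1·8 = -15, t = 8 − 1·(-9) = 17  (check: 336·(-15) + 297·17 = 9)
  q = 1: r = 6, s = 8 − 1·(-15) = 23, t = -9 − 1·17 = -26  (check: 336·23 + 297·(-26) = 6)
  q = 1: r = 3, s = -15 − 1·23 = -38, t = 17 − 1·(-26) = 43  (check: 336·(-38) + 297·43 = 3)
The row with r = 3 (the gcd) gives the Bezout coefficients s = -38, t = 43.
Result: 336 · (-38) + 297 · (43) = 3.

gcd(336, 297) = 3; s = -38, t = 43 (check: 336·(-38) + 297·43 = 3).


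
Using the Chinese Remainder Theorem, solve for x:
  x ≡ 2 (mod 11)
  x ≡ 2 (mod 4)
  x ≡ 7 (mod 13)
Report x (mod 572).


Moduli 11, 4, 13 are pairwise coprime; by CRT there is a unique solution modulo M = 11 · 4 · 13 = 572.
Solve pairwise, accumulating the modulus:
  Start with x ≡ 2 (mod 11).
  Combine with x ≡ 2 (mod 4): since gcd(11, 4) = 1, we get a unique residue mod 44.
    Write x = 2 + 11·t and substitute into x ≡ 2 (mod 4): 11·t ≡ 2 − 2 = 0 (mod 4).
    Reduce coefficients mod 4: 3·t ≡ 0 (mod 4).
    The inverse of 3 mod 4 is 3 (since 3·3 = 9 = 2·4 + 1), so t ≡ 3·0 = 0 ≡ 0 (mod 4).
    Then x = 2 + 11·0 = 2, valid modulo lcm(11, 4) = 44: x ≡ 2 (mod 44).
  Combine with x ≡ 7 (mod 13): since gcd(44, 13) = 1, we get a unique residue mod 572.
    Write x = 2 + 44·t and substitute into x ≡ 7 (mod 13): 44·t ≡ 7 − 2 = 5 (mod 13).
    Reduce coefficients mod 13: 5·t ≡ 5 (mod 13).
    The inverse of 5 mod 13 is 8 (since 5·8 = 40 = 3·13 + 1), so t ≡ 8·5 = 40 ≡ 1 (mod 13).
    Then x = 2 + 44·1 = 46, valid modulo lcm(44, 13) = 572: x ≡ 46 (mod 572).
Verify: 46 mod 11 = 2 ✓, 46 mod 4 = 2 ✓, 46 mod 13 = 7 ✓.

x ≡ 46 (mod 572).


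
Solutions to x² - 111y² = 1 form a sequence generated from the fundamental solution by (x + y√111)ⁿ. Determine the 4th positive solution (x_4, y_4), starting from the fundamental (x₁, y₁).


Step 1: Find the fundamental solution (x₁, y₁) of x² - 111y² = 1.
  Expand √111 as a continued fraction. a₀ = ⌊√111⌋ = 10; iterate m_{k+1} = d_k·a_k − m_k, d_{k+1} = (111 − m_{k+1}²)/d_k, a_{k+1} = ⌊(a₀ + m_{k+1})/d_{k+1}⌋ (starting m₀ = 0, d₀ = 1), with convergents p_k = a_k·p_{k-1} + p_{k-2}, q_k = a_k·q_{k-1} + q_{k-2} (p₋₁ = 1, q₋₁ = 0):
  k = 0: a₀ = 10; p₀/q₀ = 10/1; p₀² − 111·q₀² = 100 − 111 = -11.
  k = 1: m = 10, d = 11, a = ⌊(10 + 10)/11⌋ = 1; p/q = (1·10 + 1)/(1·1 + 0) = 11/1; p² − 111·q² = 121 − 111 = 10.
  k = 2: m = 1, d = 10, a = ⌊(10 + 1)/10⌋ = 1; p/q = (1·11 + 10)/(1·1 + 1) = 21/2; p² − 111·q² = 441 − 444 = -3.
  k = 3: m = 9, d = 3, a = ⌊(10 + 9)/3⌋ = 6; p/q = (6·21 + 11)/(6·2 + 1) = 137/13; p² − 111·q² = 18769 − 18759 = 10.
  k = 4: m = 9, d = 10, a = ⌊(10 + 9)/10⌋ = 1; p/q = (1·137 + 21)/(1·13 + 2) = 158/15; p² − 111·q² = 24964 − 24975 = -11.
  k = 5: m = 1, d = 11, a = ⌊(10 + 1)/11⌋ = 1; p/q = (1·158 + 137)/(1·15 + 13) = 295/28; p² − 111·q² = 87025 − 87024 = 1.
  The first convergent with p² − 111·q² = 1 gives the fundamental solution (x₁, y₁) = (295, 28).
Step 2: Apply the recurrence (x_{n+1}, y_{n+1}) = (x₁x_n + 111y₁y_n, x₁y_n + y₁x_n) repeatedly.
  From (x_1, y_1) = (295, 28): x_2 = 295·295 + 111·28·28 = 174049; y_2 = 295·28 + 28·295 = 16520.
  From (x_2, y_2) = (174049, 16520): x_3 = 295·174049 + 111·28·16520 = 102688615; y_3 = 295·16520 + 28·174049 = 9746772.
  From (x_3, y_3) = (102688615, 9746772): x_4 = 295·102688615 + 111·28·9746772 = 60586108801; y_4 = 295·9746772 + 28·102688615 = 5750578960.
Step 3: Verify x_4² - 111·y_4² = 3670676579646609657601 - 3670676579646609657600 = 1 (should be 1). ✓

(x_1, y_1) = (295, 28); (x_4, y_4) = (60586108801, 5750578960).


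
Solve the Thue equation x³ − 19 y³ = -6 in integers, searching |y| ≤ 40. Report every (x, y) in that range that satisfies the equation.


The equation is x³ - 19y³ = -6. For fixed y, x³ = 19·y³ − 6, so a solution requires the RHS to be a perfect cube.
Strategy: iterate y from -40 to 40, compute RHS = 19·y³ − 6, and check whether it is a (positive or negative) perfect cube.
Check small values of y:
  y = 0: RHS = -6 is not a perfect cube.
  y = 1: RHS = 13 is not a perfect cube.
  y = -1: RHS = -25 is not a perfect cube.
  y = 2: RHS = 146 is not a perfect cube.
  y = -2: RHS = -158 is not a perfect cube.
  y = 3: RHS = 507 is not a perfect cube.
  y = -3: RHS = -519 is not a perfect cube.
Continuing the search up to |y| = 40 finds no solutions either.
No (x, y) in the scanned range satisfies the equation.

No integer solutions with |y| ≤ 40.


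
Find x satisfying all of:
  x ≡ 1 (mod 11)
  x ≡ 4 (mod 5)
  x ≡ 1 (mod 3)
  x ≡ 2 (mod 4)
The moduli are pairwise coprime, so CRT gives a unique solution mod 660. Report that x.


Product of moduli M = 11 · 5 · 3 · 4 = 660.
Merge one congruence at a time:
  Start: x ≡ 1 (mod 11).
  Combine with x ≡ 4 (mod 5); new modulus lcm = 55.
    Write x = 1 + 11·t and substitute into x ≡ 4 (mod 5): 11·t ≡ 4 − 1 = 3 (mod 5).
    Reduce coefficients mod 5: 1·t ≡ 3 (mod 5).
    So t ≡ 3 (mod 5).
    Then x = 1 + 11·3 = 34, valid modulo lcm(11, 5) = 55: x ≡ 34 (mod 55).
  Combine with x ≡ 1 (mod 3); new modulus lcm = 165.
    Write x = 34 + 55·t and substitute into x ≡ 1 (mod 3): 55·t ≡ 1 − 34 = -33 (mod 3).
    Reduce coefficients mod 3: 1·t ≡ 0 (mod 3).
    So t ≡ 0 (mod 3).
    Then x = 34 + 55·0 = 34, valid modulo lcm(55, 3) = 165: x ≡ 34 (mod 165).
  Combine with x ≡ 2 (mod 4); new modulus lcm = 660.
    Write x = 34 + 165·t and substitute into x ≡ 2 (mod 4): 165·t ≡ 2 − 34 = -32 (mod 4).
    Reduce coefficients mod 4: 1·t ≡ 0 (mod 4).
    So t ≡ 0 (mod 4).
    Then x = 34 + 165·0 = 34, valid modulo lcm(165, 4) = 660: x ≡ 34 (mod 660).
Verify against each original: 34 mod 11 = 1, 34 mod 5 = 4, 34 mod 3 = 1, 34 mod 4 = 2.

x ≡ 34 (mod 660).


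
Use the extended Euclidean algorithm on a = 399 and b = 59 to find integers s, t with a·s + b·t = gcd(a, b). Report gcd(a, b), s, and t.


Euclidean algorithm on (399, 59) — divide until remainder is 0:
  399 = 6 · 59 + 45
  59 = 1 · 45 + 14
  45 = 3 · 14 + 3
  14 = 4 · 3 + 2
  3 = 1 · 2 + 1
  2 = 2 · 1 + 0
gcd(399, 59) = 1.
Track Bezout coefficients alongside the remainders: start with r₀ = 399 = a·1 + b·0 (s = 1, t = 0) and r₁ = 59 = a·0 + b·1 (s = 0, t = 1); each new remainder r_{k+1} = r_{k-1} − q_k·r_k inherits s_{k+1} = s_{k-1} − q_k·s_k, t_{k+1} = t_{k-1} − q_k·t_k, so r_k = a·s_k + b·t_k at every step:
  q = 6: r = 45, s = 1 − 6·0 = 1, t = 0 − 6·1 = -6  (check: 399·1 + 59·(-6) = 45)
  q = 1: r = 14, s = 0 − 1·1 = -1, t = 1 − 1·(-6) = 7  (check: 399·(-1) + 59·7 = 14)
  q = 3: r = 3, s = 1 − 3·(-1) = 4, t = -6 − 3·7 = -27  (check: 399·4 + 59·(-27) = 3)
  q = 4: r = 2, s = -1 − 4·4 = -17, t = 7 − 4·(-27) = 115  (check: 399·(-17) + 59·115 = 2)
  q = 1: r = 1, s = 4 − 1·(-17) = 21, t = -27 − 1·115 = -142  (check: 399·21 + 59·(-142) = 1)
The row with r = 1 (the gcd) gives the Bezout coefficients s = 21, t = -142.
Result: 399 · (21) + 59 · (-142) = 1.

gcd(399, 59) = 1; s = 21, t = -142 (check: 399·21 + 59·(-142) = 1).


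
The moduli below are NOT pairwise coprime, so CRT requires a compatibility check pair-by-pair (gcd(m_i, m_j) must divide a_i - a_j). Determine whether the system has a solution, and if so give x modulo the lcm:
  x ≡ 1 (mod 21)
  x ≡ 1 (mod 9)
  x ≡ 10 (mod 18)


Moduli 21, 9, 18 are not pairwise coprime, so CRT works modulo lcm(m_i) when all pairwise compatibility conditions hold.
Pairwise compatibility: gcd(m_i, m_j) must divide a_i - a_j for every pair.
Merge one congruence at a time:
  Start: x ≡ 1 (mod 21).
  Combine with x ≡ 1 (mod 9): gcd(21, 9) = 3; 1 - 1 = 0, which IS divisible by 3, so compatible.
    Write x = 1 + 21·t and substitute into x ≡ 1 (mod 9): 21·t ≡ 1 − 1 = 0 (mod 9).
    Divide the congruence (and modulus) by g = 3: 7·t ≡ 0 (mod 3).
    Reduce coefficients mod 3: 1·t ≡ 0 (mod 3).
    So t ≡ 0 (mod 3).
    Then x = 1 + 21·0 = 1, valid modulo lcm(21, 9) = 63: x ≡ 1 (mod 63).
  Combine with x ≡ 10 (mod 18): gcd(63, 18) = 9; 10 - 1 = 9, which IS divisible by 9, so compatible.
    Write x = 1 + 63·t and substitute into x ≡ 10 (mod 18): 63·t ≡ 10 − 1 = 9 (mod 18).
    Divide the congruence (and modulus) by g = 9: 7·t ≡ 1 (mod 2).
    Reduce coefficients mod 2: 1·t ≡ 1 (mod 2).
    So t ≡ 1 (mod 2).
    Then x = 1 + 63·1 = 64, valid modulo lcm(63, 18) = 126: x ≡ 64 (mod 126).
Verify: 64 mod 21 = 1, 64 mod 9 = 1, 64 mod 18 = 10.

x ≡ 64 (mod 126).


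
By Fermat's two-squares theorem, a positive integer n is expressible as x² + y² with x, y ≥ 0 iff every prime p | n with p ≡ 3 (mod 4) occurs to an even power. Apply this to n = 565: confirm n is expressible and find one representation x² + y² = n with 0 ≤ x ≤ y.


Step 1: Factor n = 565 = 5 · 113.
Step 2: Check the mod-4 condition on each prime factor: 5 ≡ 1 (mod 4), exponent 1; 113 ≡ 1 (mod 4), exponent 1.
All primes ≡ 3 (mod 4) appear to even exponent (or don't appear), so by the two-squares theorem n IS expressible as a sum of two squares.
Step 3: Build a representation. Here n = 5 · 113 is a product of primes ≡ 1 (mod 4). Each prime p ≡ 1 (mod 4) is itself a sum of two squares; find a² by testing p − a² for a perfect square:
  5: 5 − 1² = 4 = 2² ⇒ 5 = 1² + 2².
  113: 113 − 1² = 112, 113 − 2² = 109, 113 − 3² = 104, 113 − 4² = 97, 113 − 5² = 88, 113 − 6² = 77, 113 − 7² = 64 = 8² ⇒ 113 = 7² + 8².
  Combine using the Brahmagupta–Fibonacci identity (a² + b²)(c² + d²) = (ac − bd)² + (ad + bc)² = (ac + bd)² + (ad − bc)²:
  5 · 113 = 565: from (1² + 2²)(7² + 8²), take (1·7 − 2·8, 1·8 + 2·7) = (7 − 16, 8 + 14) = (-9, 22); dropping signs (only squares matter) gives (9, 22); check 9² + 22² = 81 + 484 = 565 ✓.
Step 4: Order so x ≤ y and verify: 9² + 22² = 81 + 484 = 565 = n. ✓

n = 565 = 9² + 22² (one valid representation with x ≤ y).


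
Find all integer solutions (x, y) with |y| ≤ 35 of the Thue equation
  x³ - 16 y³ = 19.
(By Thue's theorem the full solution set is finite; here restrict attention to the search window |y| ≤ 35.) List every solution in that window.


The equation is x³ - 16y³ = 19. For fixed y, x³ = 16·y³ + 19, so a solution requires the RHS to be a perfect cube.
Strategy: iterate y from -35 to 35, compute RHS = 16·y³ + 19, and check whether it is a (positive or negative) perfect cube.
Check small values of y:
  y = 0: RHS = 19 is not a perfect cube.
  y = 1: RHS = 35 is not a perfect cube.
  y = -1: RHS = 3 is not a perfect cube.
  y = 2: RHS = 147 is not a perfect cube.
  y = -2: RHS = -109 is not a perfect cube.
  y = 3: RHS = 451 is not a perfect cube.
  y = -3: RHS = -413 is not a perfect cube.
Continuing the search up to |y| = 35 finds no solutions either.
No (x, y) in the scanned range satisfies the equation.

No integer solutions with |y| ≤ 35.


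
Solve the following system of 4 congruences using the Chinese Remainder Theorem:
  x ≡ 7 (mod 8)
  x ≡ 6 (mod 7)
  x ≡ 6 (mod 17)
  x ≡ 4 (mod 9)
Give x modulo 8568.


Product of moduli M = 8 · 7 · 17 · 9 = 8568.
Merge one congruence at a time:
  Start: x ≡ 7 (mod 8).
  Combine with x ≡ 6 (mod 7); new modulus lcm = 56.
    Write x = 7 + 8·t and substitute into x ≡ 6 (mod 7): 8·t ≡ 6 − 7 = -1 (mod 7).
    Reduce coefficients mod 7: 1·t ≡ 6 (mod 7).
    So t ≡ 6 (mod 7).
    Then x = 7 + 8·6 = 55, valid modulo lcm(8, 7) = 56: x ≡ 55 (mod 56).
  Combine with x ≡ 6 (mod 17); new modulus lcm = 952.
    Write x = 55 + 56·t and substitute into x ≡ 6 (mod 17): 56·t ≡ 6 − 55 = -49 (mod 17).
    Reduce coefficients mod 17: 5·t ≡ 2 (mod 17).
    The inverse of 5 mod 17 is 7 (since 5·7 = 35 = 2·17 + 1), so t ≡ 7·2 = 14 ≡ 14 (mod 17).
    Then x = 55 + 56·14 = 839, valid modulo lcm(56, 17) = 952: x ≡ 839 (mod 952).
  Combine with x ≡ 4 (mod 9); new modulus lcm = 8568.
    Write x = 839 + 952·t and substitute into x ≡ 4 (mod 9): 952·t ≡ 4 − 839 = -835 (mod 9).
    Reduce coefficients mod 9: 7·t ≡ 2 (mod 9).
    The inverse of 7 mod 9 is 4 (since 7·4 = 28 = 3·9 + 1), so t ≡ 4·2 = 8 ≡ 8 (mod 9).
    Then x = 839 + 952·8 = 8455, valid modulo lcm(952, 9) = 8568: x ≡ 8455 (mod 8568).
Verify against each original: 8455 mod 8 = 7, 8455 mod 7 = 6, 8455 mod 17 = 6, 8455 mod 9 = 4.

x ≡ 8455 (mod 8568).


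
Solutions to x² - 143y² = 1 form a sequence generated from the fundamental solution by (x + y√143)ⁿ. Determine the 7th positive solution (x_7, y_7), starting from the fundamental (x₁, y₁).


Step 1: Find the fundamental solution (x₁, y₁) of x² - 143y² = 1.
  Expand √143 as a continued fraction. a₀ = ⌊√143⌋ = 11; iterate m_{k+1} = d_k·a_k − m_k, d_{k+1} = (143 − m_{k+1}²)/d_k, a_{k+1} = ⌊(a₀ + m_{k+1})/d_{k+1}⌋ (starting m₀ = 0, d₀ = 1), with convergents p_k = a_k·p_{k-1} + p_{k-2}, q_k = a_k·q_{k-1} + q_{k-2} (p₋₁ = 1, q₋₁ = 0):
  k = 0: a₀ = 11; p₀/q₀ = 11/1; p₀² − 143·q₀² = 121 − 143 = -22.
  k = 1: m = 11, d = 22, a = ⌊(11 + 11)/22⌋ = 1; p/q = (1·11 + 1)/(1·1 + 0) = 12/1; p² − 143·q² = 144 − 143 = 1.
  The first convergent with p² − 143·q² = 1 gives the fundamental solution (x₁, y₁) = (12, 1).
Step 2: Apply the recurrence (x_{n+1}, y_{n+1}) = (x₁x_n + 143y₁y_n, x₁y_n + y₁x_n) repeatedly.
  From (x_1, y_1) = (12, 1): x_2 = 12·12 + 143·1·1 = 287; y_2 = 12·1 + 1·12 = 24.
  From (x_2, y_2) = (287, 24): x_3 = 12·287 + 143·1·24 = 6876; y_3 = 12·24 + 1·287 = 575.
  From (x_3, y_3) = (6876, 575): x_4 = 12·6876 + 143·1·575 = 164737; y_4 = 12·575 + 1·6876 = 13776.
  From (x_4, y_4) = (164737, 13776): x_5 = 12·164737 + 143·1·13776 = 3946812; y_5 = 12·13776 + 1·164737 = 330049.
  From (x_5, y_5) = (3946812, 330049): x_6 = 12·3946812 + 143·1·330049 = 94558751; y_6 = 12·330049 + 1·3946812 = 7907400.
  From (x_6, y_6) = (94558751, 7907400): x_7 = 12·94558751 + 143·1·7907400 = 2265463212; y_7 = 12·7907400 + 1·94558751 = 189447551.
Step 3: Verify x_7² - 143·y_7² = 5132323564925356944 - 5132323564925356943 = 1 (should be 1). ✓

(x_1, y_1) = (12, 1); (x_7, y_7) = (2265463212, 189447551).


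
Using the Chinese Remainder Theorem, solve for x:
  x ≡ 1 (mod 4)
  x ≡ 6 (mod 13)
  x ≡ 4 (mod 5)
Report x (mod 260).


Moduli 4, 13, 5 are pairwise coprime; by CRT there is a unique solution modulo M = 4 · 13 · 5 = 260.
Solve pairwise, accumulating the modulus:
  Start with x ≡ 1 (mod 4).
  Combine with x ≡ 6 (mod 13): since gcd(4, 13) = 1, we get a unique residue mod 52.
    Write x = 1 + 4·t and substitute into x ≡ 6 (mod 13): 4·t ≡ 6 − 1 = 5 (mod 13).
    The inverse of 4 mod 13 is 10 (since 4·10 = 40 = 3·13 + 1), so t ≡ 10·5 = 50 ≡ 11 (mod 13).
    Then x = 1 + 4·11 = 45, valid modulo lcm(4, 13) = 52: x ≡ 45 (mod 52).
  Combine with x ≡ 4 (mod 5): since gcd(52, 5) = 1, we get a unique residue mod 260.
    Write x = 45 + 52·t and substitute into x ≡ 4 (mod 5): 52·t ≡ 4 − 45 = -41 (mod 5).
    Reduce coefficients mod 5: 2·t ≡ 4 (mod 5).
    The inverse of 2 mod 5 is 3 (since 2·3 = 6 = 1·5 + 1), so t ≡ 3·4 = 12 ≡ 2 (mod 5).
    Then x = 45 + 52·2 = 149, valid modulo lcm(52, 5) = 260: x ≡ 149 (mod 260).
Verify: 149 mod 4 = 1 ✓, 149 mod 13 = 6 ✓, 149 mod 5 = 4 ✓.

x ≡ 149 (mod 260).


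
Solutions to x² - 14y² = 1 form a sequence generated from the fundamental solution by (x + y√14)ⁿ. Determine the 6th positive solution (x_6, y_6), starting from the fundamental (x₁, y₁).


Step 1: Find the fundamental solution (x₁, y₁) of x² - 14y² = 1.
  Expand √14 as a continued fraction. a₀ = ⌊√14⌋ = 3; iterate m_{k+1} = d_k·a_k − m_k, d_{k+1} = (14 − m_{k+1}²)/d_k, a_{k+1} = ⌊(a₀ + m_{k+1})/d_{k+1}⌋ (starting m₀ = 0, d₀ = 1), with convergents p_k = a_k·p_{k-1} + p_{k-2}, q_k = a_k·q_{k-1} + q_{k-2} (p₋₁ = 1, q₋₁ = 0):
  k = 0: a₀ = 3; p₀/q₀ = 3/1; p₀² − 14·q₀² = 9 − 14 = -5.
  k = 1: m = 3, d = 5, a = ⌊(3 + 3)/5⌋ = 1; p/q = (1·3 + 1)/(1·1 + 0) = 4/1; p² − 14·q² = 16 − 14 = 2.
  k = 2: m = 2, d = 2, a = ⌊(3 + 2)/2⌋ = 2; p/q = (2·4 + 3)/(2·1 + 1) = 11/3; p² − 14·q² = 121 − 126 = -5.
  k = 3: m = 2, d = 5, a = ⌊(3 + 2)/5⌋ = 1; p/q = (1·11 + 4)/(1·3 + 1) = 15/4; p² − 14·q² = 225 − 224 = 1.
  The first convergent with p² − 14·q² = 1 gives the fundamental solution (x₁, y₁) = (15, 4).
Step 2: Apply the recurrence (x_{n+1}, y_{n+1}) = (x₁x_n + 14y₁y_n, x₁y_n + y₁x_n) repeatedly.
  From (x_1, y_1) = (15, 4): x_2 = 15·15 + 14·4·4 = 449; y_2 = 15·4 + 4·15 = 120.
  From (x_2, y_2) = (449, 120): x_3 = 15·449 + 14·4·120 = 13455; y_3 = 15·120 + 4·449 = 3596.
  From (x_3, y_3) = (13455, 3596): x_4 = 15·13455 + 14·4·3596 = 403201; y_4 = 15·3596 + 4·13455 = 107760.
  From (x_4, y_4) = (403201, 107760): x_5 = 15·403201 + 14·4·107760 = 12082575; y_5 = 15·107760 + 4·403201 = 3229204.
  From (x_5, y_5) = (12082575, 3229204): x_6 = 15·12082575 + 14·4·3229204 = 362074049; y_6 = 15·3229204 + 4·12082575 = 96768360.
Step 3: Verify x_6² - 14·y_6² = 131097616959254401 - 131097616959254400 = 1 (should be 1). ✓

(x_1, y_1) = (15, 4); (x_6, y_6) = (362074049, 96768360).


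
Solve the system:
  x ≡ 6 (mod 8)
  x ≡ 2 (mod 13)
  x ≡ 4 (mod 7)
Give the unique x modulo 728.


Moduli 8, 13, 7 are pairwise coprime; by CRT there is a unique solution modulo M = 8 · 13 · 7 = 728.
Solve pairwise, accumulating the modulus:
  Start with x ≡ 6 (mod 8).
  Combine with x ≡ 2 (mod 13): since gcd(8, 13) = 1, we get a unique residue mod 104.
    Write x = 6 + 8·t and substitute into x ≡ 2 (mod 13): 8·t ≡ 2 − 6 = -4 (mod 13).
    Reduce coefficients mod 13: 8·t ≡ 9 (mod 13).
    The inverse of 8 mod 13 is 5 (since 8·5 = 40 = 3·13 + 1), so t ≡ 5·9 = 45 ≡ 6 (mod 13).
    Then x = 6 + 8·6 = 54, valid modulo lcm(8, 13) = 104: x ≡ 54 (mod 104).
  Combine with x ≡ 4 (mod 7): since gcd(104, 7) = 1, we get a unique residue mod 728.
    Write x = 54 + 104·t and substitute into x ≡ 4 (mod 7): 104·t ≡ 4 − 54 = -50 (mod 7).
    Reduce coefficients mod 7: 6·t ≡ 6 (mod 7).
    The inverse of 6 mod 7 is 6 (since 6·6 = 36 = 5·7 + 1), so t ≡ 6·6 = 36 ≡ 1 (mod 7).
    Then x = 54 + 104·1 = 158, valid modulo lcm(104, 7) = 728: x ≡ 158 (mod 728).
Verify: 158 mod 8 = 6 ✓, 158 mod 13 = 2 ✓, 158 mod 7 = 4 ✓.

x ≡ 158 (mod 728).


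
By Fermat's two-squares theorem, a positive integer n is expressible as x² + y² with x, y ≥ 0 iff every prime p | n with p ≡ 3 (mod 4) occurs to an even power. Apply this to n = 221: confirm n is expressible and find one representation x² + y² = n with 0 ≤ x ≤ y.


Step 1: Factor n = 221 = 13 · 17.
Step 2: Check the mod-4 condition on each prime factor: 13 ≡ 1 (mod 4), exponent 1; 17 ≡ 1 (mod 4), exponent 1.
All primes ≡ 3 (mod 4) appear to even exponent (or don't appear), so by the two-squares theorem n IS expressible as a sum of two squares.
Step 3: Build a representation. Here n = 13 · 17 is a product of primes ≡ 1 (mod 4). Each prime p ≡ 1 (mod 4) is itself a sum of two squares; find a² by testing p − a² for a perfect square:
  13: 13 − 1² = 12, 13 − 2² = 9 = 3² ⇒ 13 = 2² + 3².
  17: 17 − 1² = 16 = 4² ⇒ 17 = 1² + 4².
  Combine using the Brahmagupta–Fibonacci identity (a² + b²)(c² + d²) = (ac − bd)² + (ad + bc)² = (ac + bd)² + (ad − bc)²:
  13 · 17 = 221: from (2² + 3²)(1² + 4²), take (2·1 − 3·4, 2·4 + 3·1) = (2 − 12, 8 + 3) = (-10, 11); dropping signs (only squares matter) gives (10, 11); check 10² + 11² = 100 + 121 = 221 ✓.
Step 4: Order so x ≤ y and verify: 10² + 11² = 100 + 121 = 221 = n. ✓

n = 221 = 10² + 11² (one valid representation with x ≤ y).


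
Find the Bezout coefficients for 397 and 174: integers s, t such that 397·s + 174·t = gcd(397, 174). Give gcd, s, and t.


Euclidean algorithm on (397, 174) — divide until remainder is 0:
  397 = 2 · 174 + 49
  174 = 3 · 49 + 27
  49 = 1 · 27 + 22
  27 = 1 · 22 + 5
  22 = 4 · 5 + 2
  5 = 2 · 2 + 1
  2 = 2 · 1 + 0
gcd(397, 174) = 1.
Track Bezout coefficients alongside the remainders: start with r₀ = 397 = a·1 + b·0 (s = 1, t = 0) and r₁ = 174 = a·0 + b·1 (s = 0, t = 1); each new remainder r_{k+1} = r_{k-1} − q_k·r_k inherits s_{k+1} = s_{k-1} − q_k·s_k, t_{k+1} = t_{k-1} − q_k·t_k, so r_k = a·s_k + b·t_k at every step:
  q = 2: r = 49, s = 1 − 2·0 = 1, t = 0 − 2·1 = -2  (check: 397·1 + 174·(-2) = 49)
  q = 3: r = 27, s = 0 − 3·1 = -3, t = 1 − 3·(-2) = 7  (check: 397·(-3) + 174·7 = 27)
  q = 1: r = 22, s = 1 − 1·(-3) = 4, t = -2 − 1·7 = -9  (check: 397·4 + 174·(-9) = 22)
  q = 1: r = 5, s = -3 − 1·4 = -7, t = 7 − 1·(-9) = 16  (check: 397·(-7) + 174·16 = 5)
  q = 4: r = 2, s = 4 − 4·(-7) = 32, t = -9 − 4·16 = -73  (check: 397·32 + 174·(-73) = 2)
  q = 2: r = 1, s = -7 − 2·32 = -71, t = 16 − 2·(-73) = 162  (check: 397·(-71) + 174·162 = 1)
The row with r = 1 (the gcd) gives the Bezout coefficients s = -71, t = 162.
Result: 397 · (-71) + 174 · (162) = 1.

gcd(397, 174) = 1; s = -71, t = 162 (check: 397·(-71) + 174·162 = 1).


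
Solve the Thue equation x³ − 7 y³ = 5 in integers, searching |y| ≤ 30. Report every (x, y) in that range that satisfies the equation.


The equation is x³ - 7y³ = 5. For fixed y, x³ = 7·y³ + 5, so a solution requires the RHS to be a perfect cube.
Strategy: iterate y from -30 to 30, compute RHS = 7·y³ + 5, and check whether it is a (positive or negative) perfect cube.
Check small values of y:
  y = 0: RHS = 5 is not a perfect cube.
  y = 1: RHS = 12 is not a perfect cube.
  y = -1: RHS = -2 is not a perfect cube.
  y = 2: RHS = 61 is not a perfect cube.
  y = -2: RHS = -51 is not a perfect cube.
  y = 3: RHS = 194 is not a perfect cube.
  y = -3: RHS = -184 is not a perfect cube.
Continuing the search up to |y| = 30 finds no solutions either.
No (x, y) in the scanned range satisfies the equation.

No integer solutions with |y| ≤ 30.


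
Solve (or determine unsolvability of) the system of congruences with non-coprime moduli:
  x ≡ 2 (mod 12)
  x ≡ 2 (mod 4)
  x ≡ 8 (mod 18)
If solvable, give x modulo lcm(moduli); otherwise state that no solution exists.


Moduli 12, 4, 18 are not pairwise coprime, so CRT works modulo lcm(m_i) when all pairwise compatibility conditions hold.
Pairwise compatibility: gcd(m_i, m_j) must divide a_i - a_j for every pair.
Merge one congruence at a time:
  Start: x ≡ 2 (mod 12).
  Combine with x ≡ 2 (mod 4): gcd(12, 4) = 4; 2 - 2 = 0, which IS divisible by 4, so compatible.
    Write x = 2 + 12·t and substitute into x ≡ 2 (mod 4): 12·t ≡ 2 − 2 = 0 (mod 4).
    Divide the congruence (and modulus) by g = 4: 3·t ≡ 0 (mod 1).
    Modulo 1 every t works; take t = 0.
    Then x = 2 + 12·0 = 2, valid modulo lcm(12, 4) = 12: x ≡ 2 (mod 12).
  Combine with x ≡ 8 (mod 18): gcd(12, 18) = 6; 8 - 2 = 6, which IS divisible by 6, so compatible.
    Write x = 2 + 12·t and substitute into x ≡ 8 (mod 18): 12·t ≡ 8 − 2 = 6 (mod 18).
    Divide the congruence (and modulus) by g = 6: 2·t ≡ 1 (mod 3).
    The inverse of 2 mod 3 is 2 (since 2·2 = 4 = 1·3 + 1), so t ≡ 2·1 = 2 ≡ 2 (mod 3).
    Then x = 2 + 12·2 = 26, valid modulo lcm(12, 18) = 36: x ≡ 26 (mod 36).
Verify: 26 mod 12 = 2, 26 mod 4 = 2, 26 mod 18 = 8.

x ≡ 26 (mod 36).
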